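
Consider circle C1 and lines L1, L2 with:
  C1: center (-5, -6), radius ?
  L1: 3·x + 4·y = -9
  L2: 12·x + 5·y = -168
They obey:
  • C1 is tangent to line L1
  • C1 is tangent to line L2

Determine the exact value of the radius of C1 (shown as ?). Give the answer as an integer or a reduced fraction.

6

1. [C1‖L1]  r_C1² − 36 = 0  ⇒  r_C1 = 6 (r>0 drops 1)
2. [C1‖L2]  r_C1² − 36 = 0  ⇒  r_C1 = 6 (r>0 drops 1)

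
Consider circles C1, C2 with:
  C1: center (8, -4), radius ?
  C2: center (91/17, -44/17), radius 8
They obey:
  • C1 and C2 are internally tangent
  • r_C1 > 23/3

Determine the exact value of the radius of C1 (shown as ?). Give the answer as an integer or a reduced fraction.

11

1. [int C1,C2]  r_C1² − 16r_C1 + 55 = 0  ⇒  r_C1 = 5 or 11
2. given r_C1 > 23/3: keep 11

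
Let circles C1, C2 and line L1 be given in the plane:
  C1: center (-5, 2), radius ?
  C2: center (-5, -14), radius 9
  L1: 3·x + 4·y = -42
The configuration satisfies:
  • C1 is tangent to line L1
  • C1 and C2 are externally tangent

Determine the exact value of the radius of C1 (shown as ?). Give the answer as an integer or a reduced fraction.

7

1. [C1‖L1]  r_C1² − 49 = 0  ⇒  r_C1 = 7 (r>0 drops 1)
2. [ext C1·C2]  r_C1² + 18r_C1 − 175 = 0  ⇒  r_C1 = 7 (r>0 drops 1)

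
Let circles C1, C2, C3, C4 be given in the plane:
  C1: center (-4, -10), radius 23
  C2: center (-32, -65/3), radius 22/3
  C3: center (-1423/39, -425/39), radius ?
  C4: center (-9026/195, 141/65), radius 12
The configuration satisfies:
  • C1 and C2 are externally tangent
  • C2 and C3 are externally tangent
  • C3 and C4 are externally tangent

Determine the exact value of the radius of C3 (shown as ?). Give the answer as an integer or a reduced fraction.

13/3

1. [ext C2·C3]  r_C3² + (44/3)r_C3 − 247/3 = 0  ⇒  r_C3 = 13/3 (r>0 drops 1)
2. [ext C3·C4]  r_C3² + 24r_C3 − 1105/9 = 0  ⇒  r_C3 = 13/3 (r>0 drops 1)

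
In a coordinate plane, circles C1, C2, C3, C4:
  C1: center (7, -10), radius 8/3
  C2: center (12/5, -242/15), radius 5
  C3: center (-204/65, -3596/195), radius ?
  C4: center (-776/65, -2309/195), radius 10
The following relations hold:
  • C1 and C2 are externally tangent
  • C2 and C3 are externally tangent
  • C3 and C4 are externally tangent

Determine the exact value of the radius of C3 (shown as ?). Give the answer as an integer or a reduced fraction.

1. [ext C2·C3]  r_C3² + 10r_C3 − 11 = 0  ⇒  r_C3 = 1 (r>0 drops 1)
2. [ext C3·C4]  r_C3² + 20r_C3 − 21 = 0  ⇒  r_C3 = 1 (r>0 drops 1)

1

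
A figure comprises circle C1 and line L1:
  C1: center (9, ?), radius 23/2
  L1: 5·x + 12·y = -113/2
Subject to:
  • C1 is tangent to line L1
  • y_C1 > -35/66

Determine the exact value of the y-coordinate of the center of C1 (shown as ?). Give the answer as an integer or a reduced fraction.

4

1. [C1‖L1]  y_C1² + (203/12)y_C1 − 251/3 = 0  ⇒  y_C1 = -251/12 or 4
2. given y_C1 > -35/66: keep 4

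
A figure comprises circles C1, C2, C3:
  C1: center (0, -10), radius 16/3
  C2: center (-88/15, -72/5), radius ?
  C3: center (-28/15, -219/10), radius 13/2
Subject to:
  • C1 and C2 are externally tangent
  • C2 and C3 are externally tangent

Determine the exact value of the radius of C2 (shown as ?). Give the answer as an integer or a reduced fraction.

2

1. [ext C1·C2]  r_C2² + (32/3)r_C2 − 76/3 = 0  ⇒  r_C2 = 2 (r>0 drops 1)
2. [ext C2·C3]  r_C2² + 13r_C2 − 30 = 0  ⇒  r_C2 = 2 (r>0 drops 1)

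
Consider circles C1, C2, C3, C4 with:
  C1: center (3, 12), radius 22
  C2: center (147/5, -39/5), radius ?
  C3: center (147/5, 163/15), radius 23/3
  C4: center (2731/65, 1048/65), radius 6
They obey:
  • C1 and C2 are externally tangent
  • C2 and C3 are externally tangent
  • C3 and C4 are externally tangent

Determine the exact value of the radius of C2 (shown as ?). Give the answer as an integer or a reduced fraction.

1. [ext C1·C2]  r_C2² + 44r_C2 − 605 = 0  ⇒  r_C2 = 11 (r>0 drops 1)
2. [ext C2·C3]  r_C2² + (46/3)r_C2 − 869/3 = 0  ⇒  r_C2 = 11 (r>0 drops 1)

11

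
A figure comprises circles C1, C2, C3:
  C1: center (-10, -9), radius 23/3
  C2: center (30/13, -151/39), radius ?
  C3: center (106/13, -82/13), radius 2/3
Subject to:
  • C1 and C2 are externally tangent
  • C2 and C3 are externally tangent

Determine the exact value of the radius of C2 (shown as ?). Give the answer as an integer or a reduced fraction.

1. [ext C1·C2]  r_C2² + (46/3)r_C2 − 119 = 0  ⇒  r_C2 = 17/3 (r>0 drops 1)
2. [ext C2·C3]  r_C2² + (4/3)r_C2 − 119/3 = 0  ⇒  r_C2 = 17/3 (r>0 drops 1)

17/3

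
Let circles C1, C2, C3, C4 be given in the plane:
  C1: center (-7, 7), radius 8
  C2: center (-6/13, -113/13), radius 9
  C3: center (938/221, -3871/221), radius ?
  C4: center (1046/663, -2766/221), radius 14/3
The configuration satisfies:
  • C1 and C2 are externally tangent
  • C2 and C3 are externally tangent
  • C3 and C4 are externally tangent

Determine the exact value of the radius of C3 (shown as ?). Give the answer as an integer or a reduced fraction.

1

1. [ext C2·C3]  r_C3² + 18r_C3 − 19 = 0  ⇒  r_C3 = 1 (r>0 drops 1)
2. [ext C3·C4]  r_C3² + (28/3)r_C3 − 31/3 = 0  ⇒  r_C3 = 1 (r>0 drops 1)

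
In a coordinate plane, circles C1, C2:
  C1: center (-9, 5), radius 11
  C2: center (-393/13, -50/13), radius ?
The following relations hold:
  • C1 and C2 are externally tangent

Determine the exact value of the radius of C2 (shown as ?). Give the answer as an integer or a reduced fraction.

12

1. [ext C1·C2]  r_C2² + 22r_C2 − 408 = 0  ⇒  r_C2 = 12 (r>0 drops 1)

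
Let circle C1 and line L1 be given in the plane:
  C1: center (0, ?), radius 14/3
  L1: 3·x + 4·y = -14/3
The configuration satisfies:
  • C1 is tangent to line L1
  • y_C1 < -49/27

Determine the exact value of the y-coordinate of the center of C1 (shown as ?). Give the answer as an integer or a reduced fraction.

-7

1. [C1‖L1]  y_C1² + (7/3)y_C1 − 98/3 = 0  ⇒  y_C1 = -7 or 14/3
2. given y_C1 < -49/27: keep -7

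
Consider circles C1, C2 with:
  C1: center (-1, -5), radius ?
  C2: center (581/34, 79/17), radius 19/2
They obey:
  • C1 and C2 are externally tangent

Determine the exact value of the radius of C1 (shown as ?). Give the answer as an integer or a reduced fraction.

1. [ext C1·C2]  r_C1² + 19r_C1 − 330 = 0  ⇒  r_C1 = 11 (r>0 drops 1)

11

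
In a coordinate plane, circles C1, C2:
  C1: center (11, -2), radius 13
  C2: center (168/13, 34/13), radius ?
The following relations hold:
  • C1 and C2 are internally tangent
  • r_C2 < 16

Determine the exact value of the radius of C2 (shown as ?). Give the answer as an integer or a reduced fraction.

8

1. [int C1,C2]  r_C2² − 26r_C2 + 144 = 0  ⇒  r_C2 = 8 or 18
2. given r_C2 < 16: keep 8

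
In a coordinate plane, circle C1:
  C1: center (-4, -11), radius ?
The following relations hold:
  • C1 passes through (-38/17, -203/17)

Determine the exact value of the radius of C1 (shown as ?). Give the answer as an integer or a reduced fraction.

1. [C1∋P]  r_C1² − 4 = 0  ⇒  r_C1 = 2 (r>0 drops 1)

2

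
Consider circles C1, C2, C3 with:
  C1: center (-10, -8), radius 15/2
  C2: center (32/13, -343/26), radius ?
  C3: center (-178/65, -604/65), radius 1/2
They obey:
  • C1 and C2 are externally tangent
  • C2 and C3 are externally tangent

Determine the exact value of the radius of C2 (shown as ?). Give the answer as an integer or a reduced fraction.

1. [ext C1·C2]  r_C2² + 15r_C2 − 126 = 0  ⇒  r_C2 = 6 (r>0 drops 1)
2. [ext C2·C3]  r_C2² + 1r_C2 − 42 = 0  ⇒  r_C2 = 6 (r>0 drops 1)

6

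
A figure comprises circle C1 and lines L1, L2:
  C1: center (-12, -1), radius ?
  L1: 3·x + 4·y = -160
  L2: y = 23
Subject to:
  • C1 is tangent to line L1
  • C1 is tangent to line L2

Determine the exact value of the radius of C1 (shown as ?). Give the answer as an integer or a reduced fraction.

1. [C1‖L1]  r_C1² − 576 = 0  ⇒  r_C1 = 24 (r>0 drops 1)
2. [C1‖L2]  r_C1² − 576 = 0  ⇒  r_C1 = 24 (r>0 drops 1)

24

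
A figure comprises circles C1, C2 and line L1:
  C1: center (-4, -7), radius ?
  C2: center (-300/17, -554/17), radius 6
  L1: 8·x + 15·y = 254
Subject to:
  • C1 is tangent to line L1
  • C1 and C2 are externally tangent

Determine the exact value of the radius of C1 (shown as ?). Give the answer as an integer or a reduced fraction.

1. [C1‖L1]  r_C1² − 529 = 0  ⇒  r_C1 = 23 (r>0 drops 1)
2. [ext C1·C2]  r_C1² + 12r_C1 − 805 = 0  ⇒  r_C1 = 23 (r>0 drops 1)

23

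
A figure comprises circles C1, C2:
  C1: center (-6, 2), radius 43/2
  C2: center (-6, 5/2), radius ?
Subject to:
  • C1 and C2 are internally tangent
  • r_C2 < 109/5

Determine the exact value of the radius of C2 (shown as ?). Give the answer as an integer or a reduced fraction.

21

1. [int C1,C2]  r_C2² − 43r_C2 + 462 = 0  ⇒  r_C2 = 21 or 22
2. given r_C2 < 109/5: keep 21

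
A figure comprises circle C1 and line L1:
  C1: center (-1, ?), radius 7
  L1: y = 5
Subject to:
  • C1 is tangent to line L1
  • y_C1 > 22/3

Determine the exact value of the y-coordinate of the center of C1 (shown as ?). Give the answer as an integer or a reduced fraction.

1. [C1‖L1]  y_C1² − 10y_C1 − 24 = 0  ⇒  y_C1 = -2 or 12
2. given y_C1 > 22/3: keep 12

12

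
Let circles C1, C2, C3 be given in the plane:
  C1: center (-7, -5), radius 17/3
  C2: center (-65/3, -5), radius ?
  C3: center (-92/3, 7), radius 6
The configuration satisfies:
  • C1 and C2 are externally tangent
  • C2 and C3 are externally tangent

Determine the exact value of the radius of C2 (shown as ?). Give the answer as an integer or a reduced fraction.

9

1. [ext C1·C2]  r_C2² + (34/3)r_C2 − 183 = 0  ⇒  r_C2 = 9 (r>0 drops 1)
2. [ext C2·C3]  r_C2² + 12r_C2 − 189 = 0  ⇒  r_C2 = 9 (r>0 drops 1)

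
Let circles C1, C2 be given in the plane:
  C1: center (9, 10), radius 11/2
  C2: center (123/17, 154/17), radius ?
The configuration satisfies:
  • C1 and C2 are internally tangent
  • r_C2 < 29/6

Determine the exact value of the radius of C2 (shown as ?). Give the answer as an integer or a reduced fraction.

7/2

1. [int C1,C2]  r_C2² − 11r_C2 + 105/4 = 0  ⇒  r_C2 = 7/2 or 15/2
2. given r_C2 < 29/6: keep 7/2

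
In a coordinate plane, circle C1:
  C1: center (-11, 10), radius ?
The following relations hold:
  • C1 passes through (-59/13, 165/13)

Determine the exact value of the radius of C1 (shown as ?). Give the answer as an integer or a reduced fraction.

1. [C1∋P]  r_C1² − 49 = 0  ⇒  r_C1 = 7 (r>0 drops 1)

7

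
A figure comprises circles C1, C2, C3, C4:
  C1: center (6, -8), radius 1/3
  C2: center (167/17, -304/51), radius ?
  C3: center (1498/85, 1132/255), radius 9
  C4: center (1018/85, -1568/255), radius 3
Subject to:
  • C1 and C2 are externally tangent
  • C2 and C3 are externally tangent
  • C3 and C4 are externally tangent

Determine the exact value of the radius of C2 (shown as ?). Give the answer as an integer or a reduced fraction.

4

1. [ext C1·C2]  r_C2² + (2/3)r_C2 − 56/3 = 0  ⇒  r_C2 = 4 (r>0 drops 1)
2. [ext C2·C3]  r_C2² + 18r_C2 − 88 = 0  ⇒  r_C2 = 4 (r>0 drops 1)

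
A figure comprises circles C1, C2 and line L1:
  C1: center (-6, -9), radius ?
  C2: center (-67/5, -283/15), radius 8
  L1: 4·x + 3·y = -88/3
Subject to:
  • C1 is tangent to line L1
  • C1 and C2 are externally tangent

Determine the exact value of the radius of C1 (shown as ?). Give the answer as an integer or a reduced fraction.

13/3

1. [C1‖L1]  r_C1² − 169/9 = 0  ⇒  r_C1 = 13/3 (r>0 drops 1)
2. [ext C1·C2]  r_C1² + 16r_C1 − 793/9 = 0  ⇒  r_C1 = 13/3 (r>0 drops 1)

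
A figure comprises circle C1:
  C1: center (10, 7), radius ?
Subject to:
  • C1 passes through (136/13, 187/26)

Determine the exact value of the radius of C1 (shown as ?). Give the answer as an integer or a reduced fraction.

1/2

1. [C1∋P]  r_C1² − 1/4 = 0  ⇒  r_C1 = 1/2 (r>0 drops 1)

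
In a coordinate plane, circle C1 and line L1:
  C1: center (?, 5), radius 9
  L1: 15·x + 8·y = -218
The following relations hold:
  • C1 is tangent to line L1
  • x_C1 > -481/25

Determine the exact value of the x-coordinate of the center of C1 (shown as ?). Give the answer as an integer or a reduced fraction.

1. [C1‖L1]  x_C1² + (172/5)x_C1 + 959/5 = 0  ⇒  x_C1 = -137/5 or -7
2. given x_C1 > -481/25: keep -7

-7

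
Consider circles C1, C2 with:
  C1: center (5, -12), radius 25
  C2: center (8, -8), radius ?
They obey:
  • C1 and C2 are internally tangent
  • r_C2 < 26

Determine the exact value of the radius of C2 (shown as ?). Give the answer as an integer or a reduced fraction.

1. [int C1,C2]  r_C2² − 50r_C2 + 600 = 0  ⇒  r_C2 = 20 or 30
2. given r_C2 < 26: keep 20

20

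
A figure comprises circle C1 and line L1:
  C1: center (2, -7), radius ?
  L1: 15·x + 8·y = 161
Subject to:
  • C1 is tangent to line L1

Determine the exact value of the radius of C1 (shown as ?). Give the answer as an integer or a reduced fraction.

1. [C1‖L1]  r_C1² − 121 = 0  ⇒  r_C1 = 11 (r>0 drops 1)

11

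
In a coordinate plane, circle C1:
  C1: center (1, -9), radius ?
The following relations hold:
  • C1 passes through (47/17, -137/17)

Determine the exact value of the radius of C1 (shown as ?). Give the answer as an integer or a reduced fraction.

1. [C1∋P]  r_C1² − 4 = 0  ⇒  r_C1 = 2 (r>0 drops 1)

2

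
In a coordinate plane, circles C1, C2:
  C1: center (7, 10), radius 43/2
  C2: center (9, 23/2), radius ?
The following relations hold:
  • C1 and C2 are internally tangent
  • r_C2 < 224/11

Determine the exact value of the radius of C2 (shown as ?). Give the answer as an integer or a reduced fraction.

19

1. [int C1,C2]  r_C2² − 43r_C2 + 456 = 0  ⇒  r_C2 = 19 or 24
2. given r_C2 < 224/11: keep 19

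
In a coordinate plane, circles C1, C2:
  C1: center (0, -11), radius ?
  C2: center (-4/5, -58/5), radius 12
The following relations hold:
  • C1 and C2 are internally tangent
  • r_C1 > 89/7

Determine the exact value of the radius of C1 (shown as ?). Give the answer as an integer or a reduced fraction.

1. [int C1,C2]  r_C1² − 24r_C1 + 143 = 0  ⇒  r_C1 = 11 or 13
2. given r_C1 > 89/7: keep 13

13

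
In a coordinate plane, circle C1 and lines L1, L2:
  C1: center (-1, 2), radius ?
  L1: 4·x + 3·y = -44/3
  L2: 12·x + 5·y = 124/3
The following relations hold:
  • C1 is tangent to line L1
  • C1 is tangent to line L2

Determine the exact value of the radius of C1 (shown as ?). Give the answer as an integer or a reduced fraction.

1. [C1‖L1]  r_C1² − 100/9 = 0  ⇒  r_C1 = 10/3 (r>0 drops 1)
2. [C1‖L2]  r_C1² − 100/9 = 0  ⇒  r_C1 = 10/3 (r>0 drops 1)

10/3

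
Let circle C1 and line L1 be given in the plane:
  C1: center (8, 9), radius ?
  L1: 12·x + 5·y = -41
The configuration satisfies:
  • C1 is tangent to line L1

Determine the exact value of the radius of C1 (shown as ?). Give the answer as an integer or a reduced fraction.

14

1. [C1‖L1]  r_C1² − 196 = 0  ⇒  r_C1 = 14 (r>0 drops 1)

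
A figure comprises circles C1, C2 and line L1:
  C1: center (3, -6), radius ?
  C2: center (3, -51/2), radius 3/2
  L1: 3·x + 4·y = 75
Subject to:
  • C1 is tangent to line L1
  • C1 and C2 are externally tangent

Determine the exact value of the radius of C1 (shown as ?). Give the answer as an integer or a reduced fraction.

18

1. [C1‖L1]  r_C1² − 324 = 0  ⇒  r_C1 = 18 (r>0 drops 1)
2. [ext C1·C2]  r_C1² + 3r_C1 − 378 = 0  ⇒  r_C1 = 18 (r>0 drops 1)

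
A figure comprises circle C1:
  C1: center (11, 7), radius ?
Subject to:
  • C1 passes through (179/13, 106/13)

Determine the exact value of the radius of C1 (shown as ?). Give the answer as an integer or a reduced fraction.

3

1. [C1∋P]  r_C1² − 9 = 0  ⇒  r_C1 = 3 (r>0 drops 1)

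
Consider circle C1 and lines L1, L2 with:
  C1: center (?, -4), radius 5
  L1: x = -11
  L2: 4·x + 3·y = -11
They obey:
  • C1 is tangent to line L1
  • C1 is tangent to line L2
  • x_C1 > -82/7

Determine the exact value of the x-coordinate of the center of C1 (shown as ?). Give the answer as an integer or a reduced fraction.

1. [C1‖L1]  x_C1² + 22x_C1 + 96 = 0  ⇒  x_C1 = -16 or -6
2. [C1‖L2]  x_C1² − (1/2)x_C1 − 39 = 0  ⇒  x_C1 = -6 or 13/2

-6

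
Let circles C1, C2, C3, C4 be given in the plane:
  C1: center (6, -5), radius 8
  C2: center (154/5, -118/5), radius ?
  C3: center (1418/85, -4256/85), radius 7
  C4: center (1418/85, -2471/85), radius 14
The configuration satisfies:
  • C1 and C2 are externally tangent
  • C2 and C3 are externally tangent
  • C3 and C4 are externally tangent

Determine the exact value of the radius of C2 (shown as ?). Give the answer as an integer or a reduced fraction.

1. [ext C1·C2]  r_C2² + 16r_C2 − 897 = 0  ⇒  r_C2 = 23 (r>0 drops 1)
2. [ext C2·C3]  r_C2² + 14r_C2 − 851 = 0  ⇒  r_C2 = 23 (r>0 drops 1)

23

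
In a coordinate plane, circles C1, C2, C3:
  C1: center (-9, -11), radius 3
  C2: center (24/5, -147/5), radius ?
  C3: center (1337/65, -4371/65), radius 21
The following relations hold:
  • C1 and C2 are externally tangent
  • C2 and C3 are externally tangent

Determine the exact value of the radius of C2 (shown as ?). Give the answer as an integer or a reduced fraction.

1. [ext C1·C2]  r_C2² + 6r_C2 − 520 = 0  ⇒  r_C2 = 20 (r>0 drops 1)
2. [ext C2·C3]  r_C2² + 42r_C2 − 1240 = 0  ⇒  r_C2 = 20 (r>0 drops 1)

20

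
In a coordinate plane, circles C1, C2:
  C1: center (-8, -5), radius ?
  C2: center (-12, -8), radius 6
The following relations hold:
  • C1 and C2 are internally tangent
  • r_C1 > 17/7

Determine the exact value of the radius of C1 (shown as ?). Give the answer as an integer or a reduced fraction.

11

1. [int C1,C2]  r_C1² − 12r_C1 + 11 = 0  ⇒  r_C1 = 1 or 11
2. given r_C1 > 17/7: keep 11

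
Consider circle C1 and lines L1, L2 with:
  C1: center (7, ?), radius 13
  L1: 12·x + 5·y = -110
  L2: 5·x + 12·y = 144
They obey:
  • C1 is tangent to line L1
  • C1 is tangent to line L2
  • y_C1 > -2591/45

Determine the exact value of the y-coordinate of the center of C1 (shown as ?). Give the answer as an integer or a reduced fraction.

1. [C1‖L1]  y_C1² + (388/5)y_C1 + 363 = 0  ⇒  y_C1 = -363/5 or -5
2. [C1‖L2]  y_C1² − (109/6)y_C1 − 695/6 = 0  ⇒  y_C1 = -5 or 139/6

-5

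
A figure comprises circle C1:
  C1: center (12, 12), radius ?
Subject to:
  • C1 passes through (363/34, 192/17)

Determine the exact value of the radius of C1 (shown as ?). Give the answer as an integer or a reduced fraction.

1. [C1∋P]  r_C1² − 9/4 = 0  ⇒  r_C1 = 3/2 (r>0 drops 1)

3/2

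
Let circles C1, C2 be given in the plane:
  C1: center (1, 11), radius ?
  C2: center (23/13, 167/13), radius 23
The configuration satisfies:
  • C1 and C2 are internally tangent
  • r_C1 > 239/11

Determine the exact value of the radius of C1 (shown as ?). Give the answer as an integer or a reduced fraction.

25

1. [int C1,C2]  r_C1² − 46r_C1 + 525 = 0  ⇒  r_C1 = 21 or 25
2. given r_C1 > 239/11: keep 25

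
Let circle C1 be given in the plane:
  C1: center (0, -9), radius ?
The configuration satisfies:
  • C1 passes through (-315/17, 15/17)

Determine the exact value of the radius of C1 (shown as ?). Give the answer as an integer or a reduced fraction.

1. [C1∋P]  r_C1² − 441 = 0  ⇒  r_C1 = 21 (r>0 drops 1)

21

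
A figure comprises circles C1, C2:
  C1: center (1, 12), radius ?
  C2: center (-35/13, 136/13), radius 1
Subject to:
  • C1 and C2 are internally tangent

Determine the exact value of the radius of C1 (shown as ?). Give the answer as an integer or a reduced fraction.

1. [int C1,C2]  r_C1² − 2r_C1 − 15 = 0  ⇒  r_C1 = 5 (r>0 drops 1)

5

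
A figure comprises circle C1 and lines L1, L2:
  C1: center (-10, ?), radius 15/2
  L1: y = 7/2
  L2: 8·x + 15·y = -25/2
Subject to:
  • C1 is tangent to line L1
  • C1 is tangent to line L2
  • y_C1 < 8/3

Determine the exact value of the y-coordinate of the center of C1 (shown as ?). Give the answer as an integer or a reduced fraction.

1. [C1‖L1]  y_C1² − 7y_C1 − 44 = 0  ⇒  y_C1 = -4 or 11
2. [C1‖L2]  y_C1² − 9y_C1 − 52 = 0  ⇒  y_C1 = -4 or 13

-4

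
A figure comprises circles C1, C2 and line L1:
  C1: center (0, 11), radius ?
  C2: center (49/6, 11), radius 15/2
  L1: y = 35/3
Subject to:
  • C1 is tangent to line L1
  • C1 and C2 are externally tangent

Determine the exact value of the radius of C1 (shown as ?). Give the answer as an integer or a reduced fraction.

2/3

1. [C1‖L1]  r_C1² − 4/9 = 0  ⇒  r_C1 = 2/3 (r>0 drops 1)
2. [ext C1·C2]  r_C1² + 15r_C1 − 94/9 = 0  ⇒  r_C1 = 2/3 (r>0 drops 1)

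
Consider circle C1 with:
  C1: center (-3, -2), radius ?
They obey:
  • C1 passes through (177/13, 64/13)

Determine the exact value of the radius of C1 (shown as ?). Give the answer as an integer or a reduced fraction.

18

1. [C1∋P]  r_C1² − 324 = 0  ⇒  r_C1 = 18 (r>0 drops 1)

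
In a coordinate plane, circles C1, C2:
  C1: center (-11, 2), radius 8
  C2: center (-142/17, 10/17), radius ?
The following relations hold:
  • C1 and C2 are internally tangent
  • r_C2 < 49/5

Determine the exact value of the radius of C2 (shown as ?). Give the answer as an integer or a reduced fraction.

5

1. [int C1,C2]  r_C2² − 16r_C2 + 55 = 0  ⇒  r_C2 = 5 or 11
2. given r_C2 < 49/5: keep 5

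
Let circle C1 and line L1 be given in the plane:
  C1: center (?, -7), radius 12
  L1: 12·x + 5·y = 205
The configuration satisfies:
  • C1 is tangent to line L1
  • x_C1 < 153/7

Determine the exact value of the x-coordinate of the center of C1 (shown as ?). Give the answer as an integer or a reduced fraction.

7

1. [C1‖L1]  x_C1² − 40x_C1 + 231 = 0  ⇒  x_C1 = 7 or 33
2. given x_C1 < 153/7: keep 7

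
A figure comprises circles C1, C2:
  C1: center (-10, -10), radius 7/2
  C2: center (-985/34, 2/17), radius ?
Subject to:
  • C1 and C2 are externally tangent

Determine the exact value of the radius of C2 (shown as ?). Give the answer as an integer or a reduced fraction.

1. [ext C1·C2]  r_C2² + 7r_C2 − 450 = 0  ⇒  r_C2 = 18 (r>0 drops 1)

18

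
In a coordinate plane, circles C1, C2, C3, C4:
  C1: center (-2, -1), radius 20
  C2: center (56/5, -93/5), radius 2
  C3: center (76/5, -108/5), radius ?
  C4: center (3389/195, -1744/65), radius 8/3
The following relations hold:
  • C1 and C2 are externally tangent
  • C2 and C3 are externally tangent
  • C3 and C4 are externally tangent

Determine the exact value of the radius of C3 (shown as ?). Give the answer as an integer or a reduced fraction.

3

1. [ext C2·C3]  r_C3² + 4r_C3 − 21 = 0  ⇒  r_C3 = 3 (r>0 drops 1)
2. [ext C3·C4]  r_C3² + (16/3)r_C3 − 25 = 0  ⇒  r_C3 = 3 (r>0 drops 1)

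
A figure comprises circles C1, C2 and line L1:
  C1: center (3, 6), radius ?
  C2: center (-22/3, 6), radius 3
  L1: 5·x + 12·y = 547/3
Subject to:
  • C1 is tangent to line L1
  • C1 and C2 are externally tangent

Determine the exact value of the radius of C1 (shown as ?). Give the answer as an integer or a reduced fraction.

22/3

1. [C1‖L1]  r_C1² − 484/9 = 0  ⇒  r_C1 = 22/3 (r>0 drops 1)
2. [ext C1·C2]  r_C1² + 6r_C1 − 880/9 = 0  ⇒  r_C1 = 22/3 (r>0 drops 1)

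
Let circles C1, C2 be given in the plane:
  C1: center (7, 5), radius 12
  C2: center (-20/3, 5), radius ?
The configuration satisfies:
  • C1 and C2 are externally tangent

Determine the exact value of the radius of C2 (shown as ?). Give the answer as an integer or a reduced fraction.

5/3

1. [ext C1·C2]  r_C2² + 24r_C2 − 385/9 = 0  ⇒  r_C2 = 5/3 (r>0 drops 1)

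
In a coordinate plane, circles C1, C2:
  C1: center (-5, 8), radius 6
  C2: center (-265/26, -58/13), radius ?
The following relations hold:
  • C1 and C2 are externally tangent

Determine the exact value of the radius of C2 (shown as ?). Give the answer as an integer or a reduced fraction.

15/2

1. [ext C1·C2]  r_C2² + 12r_C2 − 585/4 = 0  ⇒  r_C2 = 15/2 (r>0 drops 1)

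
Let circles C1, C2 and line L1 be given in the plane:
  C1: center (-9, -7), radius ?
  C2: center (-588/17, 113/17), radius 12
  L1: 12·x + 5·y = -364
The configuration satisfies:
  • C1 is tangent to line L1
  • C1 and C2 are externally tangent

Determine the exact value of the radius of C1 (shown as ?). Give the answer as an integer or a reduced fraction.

1. [C1‖L1]  r_C1² − 289 = 0  ⇒  r_C1 = 17 (r>0 drops 1)
2. [ext C1·C2]  r_C1² + 24r_C1 − 697 = 0  ⇒  r_C1 = 17 (r>0 drops 1)

17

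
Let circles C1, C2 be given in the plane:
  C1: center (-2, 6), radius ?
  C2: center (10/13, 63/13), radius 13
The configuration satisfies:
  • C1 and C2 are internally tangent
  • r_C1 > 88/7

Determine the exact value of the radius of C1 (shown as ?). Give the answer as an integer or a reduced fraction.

1. [int C1,C2]  r_C1² − 26r_C1 + 160 = 0  ⇒  r_C1 = 10 or 16
2. given r_C1 > 88/7: keep 16

16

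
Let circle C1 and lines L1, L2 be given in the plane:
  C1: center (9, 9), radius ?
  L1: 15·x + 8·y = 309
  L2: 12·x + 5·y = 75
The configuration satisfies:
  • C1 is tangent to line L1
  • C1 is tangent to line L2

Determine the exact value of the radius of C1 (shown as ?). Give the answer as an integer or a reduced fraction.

1. [C1‖L1]  r_C1² − 36 = 0  ⇒  r_C1 = 6 (r>0 drops 1)
2. [C1‖L2]  r_C1² − 36 = 0  ⇒  r_C1 = 6 (r>0 drops 1)

6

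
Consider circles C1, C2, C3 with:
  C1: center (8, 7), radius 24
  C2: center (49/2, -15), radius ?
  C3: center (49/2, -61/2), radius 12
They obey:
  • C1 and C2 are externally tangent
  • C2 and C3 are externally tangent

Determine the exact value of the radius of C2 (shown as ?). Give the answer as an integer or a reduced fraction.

1. [ext C1·C2]  r_C2² + 48r_C2 − 721/4 = 0  ⇒  r_C2 = 7/2 (r>0 drops 1)
2. [ext C2·C3]  r_C2² + 24r_C2 − 385/4 = 0  ⇒  r_C2 = 7/2 (r>0 drops 1)

7/2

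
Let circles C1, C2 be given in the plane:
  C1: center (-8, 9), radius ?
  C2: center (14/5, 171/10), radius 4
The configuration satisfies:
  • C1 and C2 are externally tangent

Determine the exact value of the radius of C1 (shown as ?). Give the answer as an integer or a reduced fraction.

1. [ext C1·C2]  r_C1² + 8r_C1 − 665/4 = 0  ⇒  r_C1 = 19/2 (r>0 drops 1)

19/2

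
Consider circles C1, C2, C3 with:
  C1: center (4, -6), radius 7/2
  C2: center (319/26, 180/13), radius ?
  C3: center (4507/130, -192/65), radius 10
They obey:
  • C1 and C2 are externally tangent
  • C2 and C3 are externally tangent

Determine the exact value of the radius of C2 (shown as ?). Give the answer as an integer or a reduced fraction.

18

1. [ext C1·C2]  r_C2² + 7r_C2 − 450 = 0  ⇒  r_C2 = 18 (r>0 drops 1)
2. [ext C2·C3]  r_C2² + 20r_C2 − 684 = 0  ⇒  r_C2 = 18 (r>0 drops 1)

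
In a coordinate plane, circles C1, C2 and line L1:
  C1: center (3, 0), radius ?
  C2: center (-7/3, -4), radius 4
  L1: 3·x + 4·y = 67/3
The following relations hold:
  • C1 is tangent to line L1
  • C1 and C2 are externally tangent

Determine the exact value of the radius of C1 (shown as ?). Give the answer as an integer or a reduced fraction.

1. [C1‖L1]  r_C1² − 64/9 = 0  ⇒  r_C1 = 8/3 (r>0 drops 1)
2. [ext C1·C2]  r_C1² + 8r_C1 − 256/9 = 0  ⇒  r_C1 = 8/3 (r>0 drops 1)

8/3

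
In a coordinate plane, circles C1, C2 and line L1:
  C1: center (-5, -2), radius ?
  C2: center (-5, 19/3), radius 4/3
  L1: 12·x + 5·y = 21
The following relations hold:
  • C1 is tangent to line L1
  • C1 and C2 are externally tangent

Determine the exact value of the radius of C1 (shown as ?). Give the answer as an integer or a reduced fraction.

7

1. [C1‖L1]  r_C1² − 49 = 0  ⇒  r_C1 = 7 (r>0 drops 1)
2. [ext C1·C2]  r_C1² + (8/3)r_C1 − 203/3 = 0  ⇒  r_C1 = 7 (r>0 drops 1)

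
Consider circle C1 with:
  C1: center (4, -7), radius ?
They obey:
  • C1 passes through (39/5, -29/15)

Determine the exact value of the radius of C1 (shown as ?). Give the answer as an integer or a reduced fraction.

1. [C1∋P]  r_C1² − 361/9 = 0  ⇒  r_C1 = 19/3 (r>0 drops 1)

19/3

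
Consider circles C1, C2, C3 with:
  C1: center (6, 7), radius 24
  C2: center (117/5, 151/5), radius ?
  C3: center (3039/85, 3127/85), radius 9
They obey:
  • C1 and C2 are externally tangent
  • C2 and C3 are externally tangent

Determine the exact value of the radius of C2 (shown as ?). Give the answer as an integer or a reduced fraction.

1. [ext C1·C2]  r_C2² + 48r_C2 − 265 = 0  ⇒  r_C2 = 5 (r>0 drops 1)
2. [ext C2·C3]  r_C2² + 18r_C2 − 115 = 0  ⇒  r_C2 = 5 (r>0 drops 1)

5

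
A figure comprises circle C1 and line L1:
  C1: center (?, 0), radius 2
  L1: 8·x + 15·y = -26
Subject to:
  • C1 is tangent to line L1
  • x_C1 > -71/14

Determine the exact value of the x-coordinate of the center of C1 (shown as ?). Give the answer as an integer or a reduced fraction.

1. [C1‖L1]  x_C1² + (13/2)x_C1 − 15/2 = 0  ⇒  x_C1 = -15/2 or 1
2. given x_C1 > -71/14: keep 1

1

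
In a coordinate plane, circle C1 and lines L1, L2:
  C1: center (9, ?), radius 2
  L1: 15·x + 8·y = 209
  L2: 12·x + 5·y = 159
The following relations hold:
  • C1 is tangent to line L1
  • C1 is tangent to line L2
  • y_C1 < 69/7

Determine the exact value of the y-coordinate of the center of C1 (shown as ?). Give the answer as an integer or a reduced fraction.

5

1. [C1‖L1]  y_C1² − (37/2)y_C1 + 135/2 = 0  ⇒  y_C1 = 5 or 27/2
2. [C1‖L2]  y_C1² − (102/5)y_C1 + 77 = 0  ⇒  y_C1 = 5 or 77/5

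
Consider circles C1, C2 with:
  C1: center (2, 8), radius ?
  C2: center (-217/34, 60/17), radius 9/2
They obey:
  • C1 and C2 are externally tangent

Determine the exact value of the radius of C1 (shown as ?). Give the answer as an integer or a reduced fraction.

1. [ext C1·C2]  r_C1² + 9r_C1 − 70 = 0  ⇒  r_C1 = 5 (r>0 drops 1)

5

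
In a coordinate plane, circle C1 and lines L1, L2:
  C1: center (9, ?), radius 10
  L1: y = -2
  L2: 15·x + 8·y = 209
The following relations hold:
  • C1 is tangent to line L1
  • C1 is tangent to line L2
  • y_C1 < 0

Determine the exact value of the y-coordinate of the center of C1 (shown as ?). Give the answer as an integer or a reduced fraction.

1. [C1‖L1]  y_C1² + 4y_C1 − 96 = 0  ⇒  y_C1 = -12 or 8
2. [C1‖L2]  y_C1² − (37/2)y_C1 − 366 = 0  ⇒  y_C1 = -12 or 61/2

-12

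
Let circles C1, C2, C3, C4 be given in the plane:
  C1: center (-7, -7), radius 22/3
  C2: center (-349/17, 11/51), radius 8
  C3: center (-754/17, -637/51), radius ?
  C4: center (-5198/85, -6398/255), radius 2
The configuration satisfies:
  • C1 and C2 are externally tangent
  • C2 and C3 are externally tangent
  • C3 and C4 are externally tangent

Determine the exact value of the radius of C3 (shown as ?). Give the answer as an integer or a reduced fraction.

19

1. [ext C2·C3]  r_C3² + 16r_C3 − 665 = 0  ⇒  r_C3 = 19 (r>0 drops 1)
2. [ext C3·C4]  r_C3² + 4r_C3 − 437 = 0  ⇒  r_C3 = 19 (r>0 drops 1)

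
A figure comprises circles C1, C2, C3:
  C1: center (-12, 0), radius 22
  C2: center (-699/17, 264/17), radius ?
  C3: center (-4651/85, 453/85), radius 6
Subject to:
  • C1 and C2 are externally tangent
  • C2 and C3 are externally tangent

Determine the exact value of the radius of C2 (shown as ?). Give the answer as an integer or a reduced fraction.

1. [ext C1·C2]  r_C2² + 44r_C2 − 605 = 0  ⇒  r_C2 = 11 (r>0 drops 1)
2. [ext C2·C3]  r_C2² + 12r_C2 − 253 = 0  ⇒  r_C2 = 11 (r>0 drops 1)

11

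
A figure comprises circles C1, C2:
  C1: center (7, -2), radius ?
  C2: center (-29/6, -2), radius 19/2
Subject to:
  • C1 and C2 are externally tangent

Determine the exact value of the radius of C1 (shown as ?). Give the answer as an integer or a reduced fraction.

7/3

1. [ext C1·C2]  r_C1² + 19r_C1 − 448/9 = 0  ⇒  r_C1 = 7/3 (r>0 drops 1)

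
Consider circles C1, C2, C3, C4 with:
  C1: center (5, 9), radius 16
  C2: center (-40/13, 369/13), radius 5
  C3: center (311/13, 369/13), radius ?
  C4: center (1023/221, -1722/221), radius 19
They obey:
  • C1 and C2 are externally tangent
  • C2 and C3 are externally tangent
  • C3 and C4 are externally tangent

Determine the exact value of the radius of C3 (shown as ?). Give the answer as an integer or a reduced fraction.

1. [ext C2·C3]  r_C3² + 10r_C3 − 704 = 0  ⇒  r_C3 = 22 (r>0 drops 1)
2. [ext C3·C4]  r_C3² + 38r_C3 − 1320 = 0  ⇒  r_C3 = 22 (r>0 drops 1)

22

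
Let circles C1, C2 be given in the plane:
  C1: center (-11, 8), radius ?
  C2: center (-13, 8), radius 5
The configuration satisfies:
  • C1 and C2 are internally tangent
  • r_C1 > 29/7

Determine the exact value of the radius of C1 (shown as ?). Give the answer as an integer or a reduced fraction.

1. [int C1,C2]  r_C1² − 10r_C1 + 21 = 0  ⇒  r_C1 = 3 or 7
2. given r_C1 > 29/7: keep 7

7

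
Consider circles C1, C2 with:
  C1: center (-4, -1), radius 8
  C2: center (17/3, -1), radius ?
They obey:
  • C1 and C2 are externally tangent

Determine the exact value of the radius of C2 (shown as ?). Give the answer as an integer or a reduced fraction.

1. [ext C1·C2]  r_C2² + 16r_C2 − 265/9 = 0  ⇒  r_C2 = 5/3 (r>0 drops 1)

5/3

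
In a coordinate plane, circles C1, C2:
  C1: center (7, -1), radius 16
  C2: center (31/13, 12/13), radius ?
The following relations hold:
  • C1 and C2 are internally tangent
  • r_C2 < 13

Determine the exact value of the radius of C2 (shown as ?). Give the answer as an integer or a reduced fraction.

11

1. [int C1,C2]  r_C2² − 32r_C2 + 231 = 0  ⇒  r_C2 = 11 or 21
2. given r_C2 < 13: keep 11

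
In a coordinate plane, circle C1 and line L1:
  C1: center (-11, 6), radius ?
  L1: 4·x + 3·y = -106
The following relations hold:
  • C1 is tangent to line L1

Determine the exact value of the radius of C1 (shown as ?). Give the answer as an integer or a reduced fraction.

16

1. [C1‖L1]  r_C1² − 256 = 0  ⇒  r_C1 = 16 (r>0 drops 1)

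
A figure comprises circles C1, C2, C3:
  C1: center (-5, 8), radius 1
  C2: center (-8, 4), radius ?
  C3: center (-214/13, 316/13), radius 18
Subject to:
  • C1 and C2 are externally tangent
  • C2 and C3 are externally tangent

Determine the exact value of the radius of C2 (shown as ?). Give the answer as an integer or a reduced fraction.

1. [ext C1·C2]  r_C2² + 2r_C2 − 24 = 0  ⇒  r_C2 = 4 (r>0 drops 1)
2. [ext C2·C3]  r_C2² + 36r_C2 − 160 = 0  ⇒  r_C2 = 4 (r>0 drops 1)

4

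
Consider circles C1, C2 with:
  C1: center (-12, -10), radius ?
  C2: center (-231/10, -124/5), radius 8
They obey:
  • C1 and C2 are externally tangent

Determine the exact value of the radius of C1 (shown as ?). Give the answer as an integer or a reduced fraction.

1. [ext C1·C2]  r_C1² + 16r_C1 − 1113/4 = 0  ⇒  r_C1 = 21/2 (r>0 drops 1)

21/2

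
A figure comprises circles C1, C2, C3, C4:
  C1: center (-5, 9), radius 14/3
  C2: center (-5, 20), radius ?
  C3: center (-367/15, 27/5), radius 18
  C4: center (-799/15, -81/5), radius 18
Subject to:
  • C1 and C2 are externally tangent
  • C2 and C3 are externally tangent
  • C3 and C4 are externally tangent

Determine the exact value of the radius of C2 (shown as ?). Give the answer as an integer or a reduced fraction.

19/3

1. [ext C1·C2]  r_C2² + (28/3)r_C2 − 893/9 = 0  ⇒  r_C2 = 19/3 (r>0 drops 1)
2. [ext C2·C3]  r_C2² + 36r_C2 − 2413/9 = 0  ⇒  r_C2 = 19/3 (r>0 drops 1)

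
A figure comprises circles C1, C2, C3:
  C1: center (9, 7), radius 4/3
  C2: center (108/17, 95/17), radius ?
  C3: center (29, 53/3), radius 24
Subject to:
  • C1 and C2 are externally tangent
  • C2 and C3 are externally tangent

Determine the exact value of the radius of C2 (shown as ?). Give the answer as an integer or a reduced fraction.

5/3

1. [ext C1·C2]  r_C2² + (8/3)r_C2 − 65/9 = 0  ⇒  r_C2 = 5/3 (r>0 drops 1)
2. [ext C2·C3]  r_C2² + 48r_C2 − 745/9 = 0  ⇒  r_C2 = 5/3 (r>0 drops 1)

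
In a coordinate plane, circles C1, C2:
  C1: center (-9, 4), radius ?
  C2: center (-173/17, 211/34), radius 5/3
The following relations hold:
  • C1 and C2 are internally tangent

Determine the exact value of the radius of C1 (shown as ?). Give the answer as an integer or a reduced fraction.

1. [int C1,C2]  r_C1² − (10/3)r_C1 − 125/36 = 0  ⇒  r_C1 = 25/6 (r>0 drops 1)

25/6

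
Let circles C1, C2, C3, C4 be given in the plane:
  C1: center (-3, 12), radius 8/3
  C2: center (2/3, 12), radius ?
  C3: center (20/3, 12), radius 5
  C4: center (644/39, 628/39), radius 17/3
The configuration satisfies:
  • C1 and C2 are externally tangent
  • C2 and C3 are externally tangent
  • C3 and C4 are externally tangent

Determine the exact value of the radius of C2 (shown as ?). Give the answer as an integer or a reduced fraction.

1

1. [ext C1·C2]  r_C2² + (16/3)r_C2 − 19/3 = 0  ⇒  r_C2 = 1 (r>0 drops 1)
2. [ext C2·C3]  r_C2² + 10r_C2 − 11 = 0  ⇒  r_C2 = 1 (r>0 drops 1)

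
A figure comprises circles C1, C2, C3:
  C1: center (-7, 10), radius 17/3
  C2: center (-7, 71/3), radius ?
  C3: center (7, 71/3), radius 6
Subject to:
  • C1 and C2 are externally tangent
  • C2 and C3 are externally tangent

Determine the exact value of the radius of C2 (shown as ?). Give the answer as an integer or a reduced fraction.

1. [ext C1·C2]  r_C2² + (34/3)r_C2 − 464/3 = 0  ⇒  r_C2 = 8 (r>0 drops 1)
2. [ext C2·C3]  r_C2² + 12r_C2 − 160 = 0  ⇒  r_C2 = 8 (r>0 drops 1)

8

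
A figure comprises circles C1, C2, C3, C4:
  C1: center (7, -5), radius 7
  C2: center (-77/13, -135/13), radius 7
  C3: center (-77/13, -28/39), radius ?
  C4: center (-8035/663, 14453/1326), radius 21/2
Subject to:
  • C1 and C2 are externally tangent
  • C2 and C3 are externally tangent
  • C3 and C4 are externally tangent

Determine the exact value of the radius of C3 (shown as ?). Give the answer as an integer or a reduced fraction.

8/3

1. [ext C2·C3]  r_C3² + 14r_C3 − 400/9 = 0  ⇒  r_C3 = 8/3 (r>0 drops 1)
2. [ext C3·C4]  r_C3² + 21r_C3 − 568/9 = 0  ⇒  r_C3 = 8/3 (r>0 drops 1)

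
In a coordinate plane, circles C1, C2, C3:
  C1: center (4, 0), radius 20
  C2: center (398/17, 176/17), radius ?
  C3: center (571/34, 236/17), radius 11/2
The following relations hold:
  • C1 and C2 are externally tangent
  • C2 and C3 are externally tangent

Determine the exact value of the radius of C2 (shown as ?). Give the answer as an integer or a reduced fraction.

2

1. [ext C1·C2]  r_C2² + 40r_C2 − 84 = 0  ⇒  r_C2 = 2 (r>0 drops 1)
2. [ext C2·C3]  r_C2² + 11r_C2 − 26 = 0  ⇒  r_C2 = 2 (r>0 drops 1)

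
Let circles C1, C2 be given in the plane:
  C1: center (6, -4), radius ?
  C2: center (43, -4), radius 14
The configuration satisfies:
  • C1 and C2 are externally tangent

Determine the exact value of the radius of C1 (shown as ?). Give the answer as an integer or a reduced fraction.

23

1. [ext C1·C2]  r_C1² + 28r_C1 − 1173 = 0  ⇒  r_C1 = 23 (r>0 drops 1)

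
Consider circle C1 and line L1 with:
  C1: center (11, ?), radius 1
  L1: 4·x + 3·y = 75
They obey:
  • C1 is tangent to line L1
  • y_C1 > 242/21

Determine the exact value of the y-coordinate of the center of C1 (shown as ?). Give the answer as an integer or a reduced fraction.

1. [C1‖L1]  y_C1² − (62/3)y_C1 + 104 = 0  ⇒  y_C1 = 26/3 or 12
2. given y_C1 > 242/21: keep 12

12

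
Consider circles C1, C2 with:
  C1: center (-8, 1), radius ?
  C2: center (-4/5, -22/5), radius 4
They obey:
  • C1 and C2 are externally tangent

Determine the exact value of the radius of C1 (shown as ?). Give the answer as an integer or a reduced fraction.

5

1. [ext C1·C2]  r_C1² + 8r_C1 − 65 = 0  ⇒  r_C1 = 5 (r>0 drops 1)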